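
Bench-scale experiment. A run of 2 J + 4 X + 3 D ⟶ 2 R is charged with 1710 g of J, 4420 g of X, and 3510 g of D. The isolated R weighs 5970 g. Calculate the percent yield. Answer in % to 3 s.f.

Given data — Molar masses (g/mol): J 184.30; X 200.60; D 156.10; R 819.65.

n(J) = 1710 / 184.30 = 9.278 mol
n(X) = 4420 / 200.60 = 22.03 mol
n(D) = 3510 / 156.10 = 22.49 mol
n/ν → J: 4.639, X: 5.508, D: 7.497; J is limiting.
theoretical n(R) = (2/2) × 9.278 = 9.278 mol → 7605 g
% yield = 5970 / 7605 × 100 = 78.50 %

78.5 %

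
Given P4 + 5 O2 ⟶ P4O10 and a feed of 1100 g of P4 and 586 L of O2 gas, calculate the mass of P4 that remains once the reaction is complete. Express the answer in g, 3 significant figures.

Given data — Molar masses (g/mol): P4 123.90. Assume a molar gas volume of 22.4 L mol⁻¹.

n(P4) = 1100 / 123.90 = 8.878 mol
n(O2) = 586.0 / 22.4 = 26.16 mol
n/ν for P4 = 8.878/1 = 8.878
n/ν for O2 = 26.16/5 = 5.232
Smallest n/ν is O2 → limiting reagent.
P4 consumed = (1/5) × 26.16 = 5.232 mol
P4 remaining = 8.878 − 5.232 = 3.646 mol
mass = 3.646 × 123.90 = 451.7 g

452 g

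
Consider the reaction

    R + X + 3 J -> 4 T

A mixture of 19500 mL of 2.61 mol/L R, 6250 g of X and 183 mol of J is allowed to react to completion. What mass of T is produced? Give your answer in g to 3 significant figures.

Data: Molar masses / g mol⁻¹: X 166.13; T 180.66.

27200 g

n(R) = 2.61 × 19500/1000 = 50.90 mol
n(X) = 6250 / 166.13 = 37.62 mol
n(J) = 183.0 mol
n/ν → R: 50.90, X: 37.62, J: 61.00; X is limiting.
n(T) = (4/1) × 37.62 = 150.5 mol
mass = 150.5 × 180.66 = 27190 g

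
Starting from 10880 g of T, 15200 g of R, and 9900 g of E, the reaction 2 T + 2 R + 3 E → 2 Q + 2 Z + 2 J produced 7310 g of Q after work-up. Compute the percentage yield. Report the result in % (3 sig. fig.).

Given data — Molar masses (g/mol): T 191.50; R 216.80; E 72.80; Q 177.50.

n(T) = 10880 / 191.50 = 56.81 mol
n(R) = 15200 / 216.80 = 70.11 mol
n(E) = 9900 / 72.80 = 136.0 mol
n/ν for T = 56.81/2 = 28.41
n/ν for R = 70.11/2 = 35.06
n/ν for E = 136.0/3 = 45.33
Smallest n/ν is T → limiting reagent.
theoretical n(Q) = (2/2) × 56.81 = 56.81 mol → 10080 g
% yield = 7310 / 10080 × 100 = 72.52 %

72.5 %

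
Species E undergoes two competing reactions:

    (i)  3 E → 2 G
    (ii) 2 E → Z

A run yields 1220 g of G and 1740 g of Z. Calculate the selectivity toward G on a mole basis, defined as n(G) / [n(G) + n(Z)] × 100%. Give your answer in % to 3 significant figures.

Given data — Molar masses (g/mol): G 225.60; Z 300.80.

n(G) = 1220 / 225.60 = 5.408 mol
n(Z) = 1740 / 300.80 = 5.785 mol
selectivity = 5.408/(5.408+5.785) × 100 = 48.32 %

48.3 %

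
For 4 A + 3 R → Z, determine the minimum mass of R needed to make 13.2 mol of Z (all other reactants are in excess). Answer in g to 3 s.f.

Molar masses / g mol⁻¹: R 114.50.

n(Z) = 13.20 mol
n(R) = (3/1) × 13.20 = 39.60 mol
mass = 39.60 × 114.50 = 4534 g

4530 g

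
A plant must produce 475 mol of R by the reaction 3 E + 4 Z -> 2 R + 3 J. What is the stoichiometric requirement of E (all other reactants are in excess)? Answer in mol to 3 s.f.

n(R) = 475.0 mol
n(E) = (3/2) × 475.0 = 712.5 mol

713 mol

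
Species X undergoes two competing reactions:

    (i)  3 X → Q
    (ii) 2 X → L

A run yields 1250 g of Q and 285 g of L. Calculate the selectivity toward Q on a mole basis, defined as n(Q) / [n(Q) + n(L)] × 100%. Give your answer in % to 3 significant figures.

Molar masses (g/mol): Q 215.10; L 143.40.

74.5 %

n(Q) = 1250 / 215.10 = 5.811 mol
n(L) = 285 / 143.40 = 1.987 mol
selectivity = 5.811/(5.811+1.987) × 100 = 74.52 %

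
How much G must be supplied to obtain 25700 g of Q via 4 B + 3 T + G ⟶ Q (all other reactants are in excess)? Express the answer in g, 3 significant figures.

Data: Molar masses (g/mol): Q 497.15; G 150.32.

n(Q) = 25700 / 497.15 = 51.69 mol
n(G) = (1/1) × 51.69 = 51.69 mol
mass = 51.69 × 150.32 = 7770 g

7770 g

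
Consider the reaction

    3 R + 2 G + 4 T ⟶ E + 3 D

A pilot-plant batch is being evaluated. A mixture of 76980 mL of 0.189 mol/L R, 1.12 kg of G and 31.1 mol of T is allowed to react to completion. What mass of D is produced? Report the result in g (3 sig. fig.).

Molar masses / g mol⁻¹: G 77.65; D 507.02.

n(R) = 0.189 × 76980/1000 = 14.55 mol
n(G) = 1.120×1000 / 77.65 = 14.42 mol
n(T) = 31.10 mol
n/ν for R = 14.55/3 = 4.850
n/ν for G = 14.42/2 = 7.210
n/ν for T = 31.10/4 = 7.775
Smallest n/ν is R → limiting reagent.
n(D) = (3/3) × 14.55 = 14.55 mol
mass = 14.55 × 507.02 = 7377 g

7380 g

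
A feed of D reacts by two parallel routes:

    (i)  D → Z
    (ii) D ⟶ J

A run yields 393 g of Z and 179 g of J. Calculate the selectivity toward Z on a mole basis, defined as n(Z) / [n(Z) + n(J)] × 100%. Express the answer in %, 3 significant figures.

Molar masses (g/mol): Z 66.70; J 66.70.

68.7 %

n(Z) = 393 / 66.70 = 5.892 mol
n(J) = 179 / 66.70 = 2.684 mol
selectivity = 5.892/(5.892+2.684) × 100 = 68.70 %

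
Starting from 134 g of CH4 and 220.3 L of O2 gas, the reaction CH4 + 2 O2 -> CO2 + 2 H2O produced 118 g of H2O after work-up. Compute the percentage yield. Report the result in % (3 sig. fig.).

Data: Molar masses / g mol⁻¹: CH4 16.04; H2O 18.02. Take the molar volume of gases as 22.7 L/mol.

67.5 %

n(CH4) = 134.0 / 16.04 = 8.354 mol
n(O2) = 220.3 / 22.7 = 9.705 mol
n/ν → CH4: 8.354, O2: 4.853; O2 is limiting.
theoretical n(H2O) = (2/2) × 9.705 = 9.705 mol → 174.9 g
% yield = 118 / 174.9 × 100 = 67.47 %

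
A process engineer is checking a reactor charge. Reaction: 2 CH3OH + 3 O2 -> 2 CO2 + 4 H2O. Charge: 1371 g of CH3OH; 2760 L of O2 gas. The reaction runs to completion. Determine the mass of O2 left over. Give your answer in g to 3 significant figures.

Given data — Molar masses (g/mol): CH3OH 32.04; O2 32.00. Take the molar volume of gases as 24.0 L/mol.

n(CH3OH) = 1371 / 32.04 = 42.79 mol
n(O2) = 2760 / 24.0 = 115.0 mol
n/ν → CH3OH: 21.40, O2: 38.33; CH3OH is limiting.
O2 consumed = (3/2) × 42.79 = 64.19 mol
O2 remaining = 115.0 − 64.19 = 50.81 mol
mass = 50.81 × 32.00 = 1626 g

1630 g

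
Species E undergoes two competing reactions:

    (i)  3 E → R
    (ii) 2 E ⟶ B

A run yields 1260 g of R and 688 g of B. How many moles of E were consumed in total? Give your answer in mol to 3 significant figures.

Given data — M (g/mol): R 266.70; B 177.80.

21.9 mol

n(R) = 1260 / 266.70 = 4.724 mol
n(B) = 688 / 177.80 = 3.870 mol
n(E) via (i) = (3/1)×4.724 = 14.17 mol
n(E) via (ii) = (2/1)×3.870 = 7.740 mol
total n(E) = 14.17 + 7.740 = 21.91 mol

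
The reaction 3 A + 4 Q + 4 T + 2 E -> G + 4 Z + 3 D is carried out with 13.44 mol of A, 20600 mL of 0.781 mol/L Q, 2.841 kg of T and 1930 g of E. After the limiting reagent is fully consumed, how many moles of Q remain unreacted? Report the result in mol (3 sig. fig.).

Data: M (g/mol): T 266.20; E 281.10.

5.42 mol

n(A) = 13.44 mol
n(Q) = 0.781 × 20600/1000 = 16.09 mol
n(T) = 2.841×1000 / 266.20 = 10.67 mol
n(E) = 1930 / 281.10 = 6.866 mol
n/ν for A = 13.44/3 = 4.480
n/ν for Q = 16.09/4 = 4.023
n/ν for T = 10.67/4 = 2.668
n/ν for E = 6.866/2 = 3.433
Smallest n/ν is T → limiting reagent.
Q consumed = (4/4) × 10.67 = 10.67 mol
Q remaining = 16.09 − 10.67 = 5.420 mol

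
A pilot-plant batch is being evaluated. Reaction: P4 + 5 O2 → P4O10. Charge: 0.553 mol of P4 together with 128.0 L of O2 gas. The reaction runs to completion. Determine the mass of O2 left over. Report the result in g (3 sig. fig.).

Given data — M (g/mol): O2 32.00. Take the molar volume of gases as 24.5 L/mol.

78.7 g

n(P4) = 0.5530 mol
n(O2) = 128.0 / 24.5 = 5.224 mol
n/ν for P4 = 0.5530/1 = 0.5530
n/ν for O2 = 5.224/5 = 1.045
Smallest n/ν is P4 → limiting reagent.
O2 consumed = (5/1) × 0.5530 = 2.765 mol
O2 remaining = 5.224 − 2.765 = 2.459 mol
mass = 2.459 × 32.00 = 78.69 g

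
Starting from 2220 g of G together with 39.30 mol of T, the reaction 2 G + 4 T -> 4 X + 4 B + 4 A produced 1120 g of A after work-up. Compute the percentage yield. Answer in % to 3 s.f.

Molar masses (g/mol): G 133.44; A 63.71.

52.8 %

n(G) = 2220 / 133.44 = 16.64 mol
n(T) = 39.30 mol
n/ν → G: 8.320, T: 9.825; G is limiting.
theoretical n(A) = (4/2) × 16.64 = 33.28 mol → 2120 g
% yield = 1120 / 2120 × 100 = 52.83 %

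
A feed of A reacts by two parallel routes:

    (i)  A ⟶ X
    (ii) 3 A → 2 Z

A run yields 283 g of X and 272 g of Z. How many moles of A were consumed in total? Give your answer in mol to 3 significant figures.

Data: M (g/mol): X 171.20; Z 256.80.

3.24 mol

n(X) = 283 / 171.20 = 1.653 mol
n(Z) = 272 / 256.80 = 1.059 mol
n(A) via (i) = (1/1)×1.653 = 1.653 mol
n(A) via (ii) = (3/2)×1.059 = 1.589 mol
total n(A) = 1.653 + 1.589 = 3.242 mol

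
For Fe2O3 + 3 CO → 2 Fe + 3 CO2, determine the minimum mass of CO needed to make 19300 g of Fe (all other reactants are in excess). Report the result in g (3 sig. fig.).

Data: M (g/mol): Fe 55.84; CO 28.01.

n(Fe) = 19300 / 55.84 = 345.6 mol
n(CO) = (3/2) × 345.6 = 518.4 mol
mass = 518.4 × 28.01 = 14520 g

14500 g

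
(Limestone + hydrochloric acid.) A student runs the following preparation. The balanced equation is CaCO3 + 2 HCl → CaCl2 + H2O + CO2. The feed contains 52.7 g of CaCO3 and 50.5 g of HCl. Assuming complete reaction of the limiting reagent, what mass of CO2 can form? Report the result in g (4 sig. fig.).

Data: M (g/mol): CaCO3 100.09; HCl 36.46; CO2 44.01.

n(CaCO3) = 52.70 / 100.09 = 0.5265 mol
n(HCl) = 50.50 / 36.46 = 1.385 mol
n/ν for CaCO3 = 0.5265/1 = 0.5265
n/ν for HCl = 1.385/2 = 0.6925
Smallest n/ν is CaCO3 → limiting reagent.
n(CO2) = (1/1) × 0.5265 = 0.5265 mol
mass = 0.5265 × 44.01 = 23.17 g

23.17 g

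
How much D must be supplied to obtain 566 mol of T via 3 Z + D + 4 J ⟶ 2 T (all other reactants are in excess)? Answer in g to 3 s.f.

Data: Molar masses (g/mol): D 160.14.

n(T) = 566.0 mol
n(D) = (1/2) × 566.0 = 283.0 mol
mass = 283.0 × 160.14 = 45320 g

45300 g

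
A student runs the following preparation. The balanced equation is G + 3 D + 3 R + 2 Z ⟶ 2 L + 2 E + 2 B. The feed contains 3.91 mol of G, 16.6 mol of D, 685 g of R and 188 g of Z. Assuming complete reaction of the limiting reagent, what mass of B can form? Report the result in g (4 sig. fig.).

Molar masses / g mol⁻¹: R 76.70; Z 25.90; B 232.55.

1385 g

n(G) = 3.910 mol
n(D) = 16.60 mol
n(R) = 685.0 / 76.70 = 8.931 mol
n(Z) = 188.0 / 25.90 = 7.259 mol
n/ν for G = 3.910/1 = 3.910
n/ν for D = 16.60/3 = 5.533
n/ν for R = 8.931/3 = 2.977
n/ν for Z = 7.259/2 = 3.630
Smallest n/ν is R → limiting reagent.
n(B) = (2/3) × 8.931 = 5.954 mol
mass = 5.954 × 232.55 = 1385 g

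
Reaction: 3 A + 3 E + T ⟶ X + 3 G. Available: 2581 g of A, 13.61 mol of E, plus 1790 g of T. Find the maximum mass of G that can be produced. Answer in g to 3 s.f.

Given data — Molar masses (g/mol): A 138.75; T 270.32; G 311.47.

n(A) = 2581 / 138.75 = 18.60 mol
n(E) = 13.61 mol
n(T) = 1790 / 270.32 = 6.622 mol
n/ν for A = 18.60/3 = 6.200
n/ν for E = 13.61/3 = 4.537
n/ν for T = 6.622/1 = 6.622
Smallest n/ν is E → limiting reagent.
n(G) = (3/3) × 13.61 = 13.61 mol
mass = 13.61 × 311.47 = 4239 g

4240 g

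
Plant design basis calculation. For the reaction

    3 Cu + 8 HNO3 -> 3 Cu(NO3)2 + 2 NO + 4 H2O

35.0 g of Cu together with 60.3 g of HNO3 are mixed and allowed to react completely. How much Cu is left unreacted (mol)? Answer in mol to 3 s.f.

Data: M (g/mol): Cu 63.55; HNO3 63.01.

0.192 mol

n(Cu) = 35.00 / 63.55 = 0.5507 mol
n(HNO3) = 60.30 / 63.01 = 0.9570 mol
n/ν for Cu = 0.5507/3 = 0.1836
n/ν for HNO3 = 0.9570/8 = 0.1196
Smallest n/ν is HNO3 → limiting reagent.
Cu consumed = (3/8) × 0.9570 = 0.3589 mol
Cu remaining = 0.5507 − 0.3589 = 0.1918 mol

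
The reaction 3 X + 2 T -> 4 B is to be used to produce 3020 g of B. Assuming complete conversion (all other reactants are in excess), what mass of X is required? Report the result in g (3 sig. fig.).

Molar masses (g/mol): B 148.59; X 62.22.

n(B) = 3020 / 148.59 = 20.32 mol
n(X) = (3/4) × 20.32 = 15.24 mol
mass = 15.24 × 62.22 = 948.2 g

948 g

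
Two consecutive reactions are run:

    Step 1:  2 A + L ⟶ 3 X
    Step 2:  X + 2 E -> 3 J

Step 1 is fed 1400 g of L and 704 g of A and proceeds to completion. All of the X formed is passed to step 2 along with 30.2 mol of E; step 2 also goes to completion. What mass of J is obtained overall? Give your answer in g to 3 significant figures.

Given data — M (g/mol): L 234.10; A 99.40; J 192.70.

Step 1:
n(L) = 1400 / 234.10 = 5.980 mol
n(A) = 704.0 / 99.40 = 7.082 mol
n/ν → L: 5.980, A: 3.541; A is limiting.
n(X) produced = (3/2) × 7.082 = 10.62 mol
Step 2:
n(X) available = 10.62 mol
n(E) = 30.20 mol
n/ν → X: 10.62, E: 15.10; X is limiting.
n(J) = (3/1) × 10.62 = 31.86 mol
mass = 31.86 × 192.70 = 6139 g

6140 g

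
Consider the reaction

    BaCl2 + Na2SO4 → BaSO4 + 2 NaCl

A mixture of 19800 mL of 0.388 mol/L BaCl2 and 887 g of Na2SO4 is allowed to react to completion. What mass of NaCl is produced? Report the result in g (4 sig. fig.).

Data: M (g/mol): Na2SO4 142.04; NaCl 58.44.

n(BaCl2) = 0.388 × 19800/1000 = 7.682 mol
n(Na2SO4) = 887.0 / 142.04 = 6.245 mol
n/ν for BaCl2 = 7.682/1 = 7.682
n/ν for Na2SO4 = 6.245/1 = 6.245
Smallest n/ν is Na2SO4 → limiting reagent.
n(NaCl) = (2/1) × 6.245 = 12.49 mol
mass = 12.49 × 58.44 = 729.9 g

729.9 g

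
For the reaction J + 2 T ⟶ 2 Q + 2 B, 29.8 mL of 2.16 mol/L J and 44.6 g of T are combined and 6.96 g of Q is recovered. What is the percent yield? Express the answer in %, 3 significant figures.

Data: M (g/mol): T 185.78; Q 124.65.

n(J) = 2.16 × 29.80/1000 = 0.06437 mol
n(T) = 44.60 / 185.78 = 0.2401 mol
n/ν for J = 0.06437/1 = 0.06437
n/ν for T = 0.2401/2 = 0.1201
Smallest n/ν is J → limiting reagent.
theoretical n(Q) = (2/1) × 0.06437 = 0.1287 mol → 16.04 g
% yield = 6.96 / 16.04 × 100 = 43.39 %

43.4 %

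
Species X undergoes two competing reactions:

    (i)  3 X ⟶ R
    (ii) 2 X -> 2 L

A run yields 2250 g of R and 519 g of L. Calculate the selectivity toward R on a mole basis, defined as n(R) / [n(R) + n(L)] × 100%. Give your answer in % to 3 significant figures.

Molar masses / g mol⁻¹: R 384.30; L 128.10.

n(R) = 2250 / 384.30 = 5.855 mol
n(L) = 519 / 128.10 = 4.052 mol
selectivity = 5.855/(5.855+4.052) × 100 = 59.10 %

59.1 %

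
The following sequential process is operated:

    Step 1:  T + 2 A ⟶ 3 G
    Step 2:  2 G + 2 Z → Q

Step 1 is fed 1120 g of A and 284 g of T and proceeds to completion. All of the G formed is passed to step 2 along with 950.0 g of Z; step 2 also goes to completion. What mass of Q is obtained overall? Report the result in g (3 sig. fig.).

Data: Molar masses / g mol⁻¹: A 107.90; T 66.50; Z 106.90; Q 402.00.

1790 g

Step 1:
n(A) = 1120 / 107.90 = 10.38 mol
n(T) = 284.0 / 66.50 = 4.271 mol
n/ν for A = 10.38/2 = 5.190
n/ν for T = 4.271/1 = 4.271
Smallest n/ν is T → limiting reagent.
n(G) produced = (3/1) × 4.271 = 12.81 mol
Step 2:
n(G) available = 12.81 mol
n(Z) = 950.0 / 106.90 = 8.887 mol
n/ν for G = 12.81/2 = 6.405
n/ν for Z = 8.887/2 = 4.444
Smallest n/ν is Z → limiting reagent.
n(Q) = (1/2) × 8.887 = 4.444 mol
mass = 4.444 × 402.00 = 1786 g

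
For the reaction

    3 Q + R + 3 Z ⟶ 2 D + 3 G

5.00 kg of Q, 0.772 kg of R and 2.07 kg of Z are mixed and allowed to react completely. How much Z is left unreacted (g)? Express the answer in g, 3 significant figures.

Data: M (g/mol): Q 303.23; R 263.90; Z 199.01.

n(Q) = 5.000×1000 / 303.23 = 16.49 mol
n(R) = 0.7720×1000 / 263.90 = 2.925 mol
n(Z) = 2.070×1000 / 199.01 = 10.40 mol
n/ν for Q = 16.49/3 = 5.497
n/ν for R = 2.925/1 = 2.925
n/ν for Z = 10.40/3 = 3.467
Smallest n/ν is R → limiting reagent.
Z consumed = (3/1) × 2.925 = 8.775 mol
Z remaining = 10.40 − 8.775 = 1.625 mol
mass = 1.625 × 199.01 = 323.4 g

323 g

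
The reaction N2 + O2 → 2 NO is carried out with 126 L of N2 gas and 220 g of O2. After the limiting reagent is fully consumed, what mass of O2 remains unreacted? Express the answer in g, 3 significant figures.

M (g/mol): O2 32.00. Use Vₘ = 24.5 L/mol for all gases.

55.4 g

n(N2) = 126.0 / 24.5 = 5.143 mol
n(O2) = 220.0 / 32.00 = 6.875 mol
n/ν for N2 = 5.143/1 = 5.143
n/ν for O2 = 6.875/1 = 6.875
Smallest n/ν is N2 → limiting reagent.
O2 consumed = (1/1) × 5.143 = 5.143 mol
O2 remaining = 6.875 − 5.143 = 1.732 mol
mass = 1.732 × 32.00 = 55.42 g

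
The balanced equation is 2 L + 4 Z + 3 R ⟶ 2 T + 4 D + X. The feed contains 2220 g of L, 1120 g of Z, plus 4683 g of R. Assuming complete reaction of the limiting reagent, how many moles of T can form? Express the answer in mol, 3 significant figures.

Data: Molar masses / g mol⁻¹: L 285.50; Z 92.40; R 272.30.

6.06 mol

n(L) = 2220 / 285.50 = 7.776 mol
n(Z) = 1120 / 92.40 = 12.12 mol
n(R) = 4683 / 272.30 = 17.20 mol
n/ν for L = 7.776/2 = 3.888
n/ν for Z = 12.12/4 = 3.030
n/ν for R = 17.20/3 = 5.733
Smallest n/ν is Z → limiting reagent.
n(T) = (2/4) × 12.12 = 6.060 mol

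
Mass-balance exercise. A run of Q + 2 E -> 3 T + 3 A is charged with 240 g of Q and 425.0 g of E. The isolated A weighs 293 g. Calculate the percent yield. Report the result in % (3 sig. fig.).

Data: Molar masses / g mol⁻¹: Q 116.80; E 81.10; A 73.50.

n(Q) = 240.0 / 116.80 = 2.055 mol
n(E) = 425.0 / 81.10 = 5.240 mol
n/ν for Q = 2.055/1 = 2.055
n/ν for E = 5.240/2 = 2.620
Smallest n/ν is Q → limiting reagent.
theoretical n(A) = (3/1) × 2.055 = 6.165 mol → 453.1 g
% yield = 293 / 453.1 × 100 = 64.67 %

64.7 %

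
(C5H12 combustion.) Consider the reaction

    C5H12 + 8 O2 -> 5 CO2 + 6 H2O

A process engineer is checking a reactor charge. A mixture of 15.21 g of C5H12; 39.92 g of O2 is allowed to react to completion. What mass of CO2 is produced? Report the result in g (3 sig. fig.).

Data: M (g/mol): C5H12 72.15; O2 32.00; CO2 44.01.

n(C5H12) = 15.21 / 72.15 = 0.2108 mol
n(O2) = 39.92 / 32.00 = 1.248 mol
n/ν for C5H12 = 0.2108/1 = 0.2108
n/ν for O2 = 1.248/8 = 0.1560
Smallest n/ν is O2 → limiting reagent.
n(CO2) = (5/8) × 1.248 = 0.7800 mol
mass = 0.7800 × 44.01 = 34.33 g

34.3 g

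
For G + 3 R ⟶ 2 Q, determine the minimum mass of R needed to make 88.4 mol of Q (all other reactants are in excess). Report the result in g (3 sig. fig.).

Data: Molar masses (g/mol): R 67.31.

8930 g

n(Q) = 88.40 mol
n(R) = (3/2) × 88.40 = 132.6 mol
mass = 132.6 × 67.31 = 8925 g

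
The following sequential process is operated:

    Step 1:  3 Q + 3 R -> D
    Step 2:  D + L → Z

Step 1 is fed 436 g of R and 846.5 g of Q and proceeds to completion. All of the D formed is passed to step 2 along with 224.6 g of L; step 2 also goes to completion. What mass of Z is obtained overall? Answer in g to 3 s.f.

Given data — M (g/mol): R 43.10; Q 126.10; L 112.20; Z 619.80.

Step 1:
n(R) = 436.0 / 43.10 = 10.12 mol
n(Q) = 846.5 / 126.10 = 6.713 mol
n/ν → R: 3.373, Q: 2.238; Q is limiting.
n(D) produced = (1/3) × 6.713 = 2.238 mol
Step 2:
n(D) available = 2.238 mol
n(L) = 224.6 / 112.20 = 2.002 mol
n/ν → D: 2.238, L: 2.002; L is limiting.
n(Z) = (1/1) × 2.002 = 2.002 mol
mass = 2.002 × 619.80 = 1241 g

1240 g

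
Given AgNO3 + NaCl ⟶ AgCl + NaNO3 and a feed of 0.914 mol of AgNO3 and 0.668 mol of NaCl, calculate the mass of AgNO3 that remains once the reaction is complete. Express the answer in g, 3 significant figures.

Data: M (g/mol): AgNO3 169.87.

41.8 g

n(AgNO3) = 0.9140 mol
n(NaCl) = 0.6680 mol
n/ν for AgNO3 = 0.9140/1 = 0.9140
n/ν for NaCl = 0.6680/1 = 0.6680
Smallest n/ν is NaCl → limiting reagent.
AgNO3 consumed = (1/1) × 0.6680 = 0.6680 mol
AgNO3 remaining = 0.9140 − 0.6680 = 0.2460 mol
mass = 0.2460 × 169.87 = 41.79 g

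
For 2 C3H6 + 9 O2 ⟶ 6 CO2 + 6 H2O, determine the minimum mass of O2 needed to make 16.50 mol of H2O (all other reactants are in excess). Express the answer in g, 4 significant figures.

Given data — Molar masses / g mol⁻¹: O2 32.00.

n(H2O) = 16.50 mol
n(O2) = (9/6) × 16.50 = 24.75 mol
mass = 24.75 × 32.00 = 792.0 g

792.0 g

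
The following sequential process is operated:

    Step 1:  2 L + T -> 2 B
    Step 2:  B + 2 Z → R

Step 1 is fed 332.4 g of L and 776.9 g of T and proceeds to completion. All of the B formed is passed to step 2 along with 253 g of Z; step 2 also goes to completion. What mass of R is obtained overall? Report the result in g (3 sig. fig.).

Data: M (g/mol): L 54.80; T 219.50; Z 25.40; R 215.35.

Step 1:
n(L) = 332.4 / 54.80 = 6.066 mol
n(T) = 776.9 / 219.50 = 3.539 mol
n/ν for L = 6.066/2 = 3.033
n/ν for T = 3.539/1 = 3.539
Smallest n/ν is L → limiting reagent.
n(B) produced = (2/2) × 6.066 = 6.066 mol
Step 2:
n(B) available = 6.066 mol
n(Z) = 253.0 / 25.40 = 9.961 mol
n/ν for B = 6.066/1 = 6.066
n/ν for Z = 9.961/2 = 4.981
Smallest n/ν is Z → limiting reagent.
n(R) = (1/2) × 9.961 = 4.981 mol
mass = 4.981 × 215.35 = 1073 g

1070 g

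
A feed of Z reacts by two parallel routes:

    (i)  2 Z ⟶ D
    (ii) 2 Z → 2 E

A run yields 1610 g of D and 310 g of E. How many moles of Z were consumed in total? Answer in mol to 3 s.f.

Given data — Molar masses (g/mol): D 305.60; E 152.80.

n(D) = 1610 / 305.60 = 5.268 mol
n(E) = 310 / 152.80 = 2.029 mol
n(Z) via (i) = (2/1)×5.268 = 10.54 mol
n(Z) via (ii) = (2/2)×2.029 = 2.029 mol
total n(Z) = 10.54 + 2.029 = 12.57 mol

12.6 mol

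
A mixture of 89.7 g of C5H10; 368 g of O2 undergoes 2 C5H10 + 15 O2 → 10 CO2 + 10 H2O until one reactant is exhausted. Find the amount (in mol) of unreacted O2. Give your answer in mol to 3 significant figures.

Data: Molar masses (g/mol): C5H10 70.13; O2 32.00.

n(C5H10) = 89.70 / 70.13 = 1.279 mol
n(O2) = 368.0 / 32.00 = 11.50 mol
n/ν → C5H10: 0.6395, O2: 0.7667; C5H10 is limiting.
O2 consumed = (15/2) × 1.279 = 9.593 mol
O2 remaining = 11.50 − 9.593 = 1.907 mol

1.91 mol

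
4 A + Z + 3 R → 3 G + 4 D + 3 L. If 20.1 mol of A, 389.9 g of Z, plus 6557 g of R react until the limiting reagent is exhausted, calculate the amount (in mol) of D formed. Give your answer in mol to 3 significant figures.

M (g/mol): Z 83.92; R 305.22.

18.6 mol

n(A) = 20.10 mol
n(Z) = 389.9 / 83.92 = 4.646 mol
n(R) = 6557 / 305.22 = 21.48 mol
n/ν for A = 20.10/4 = 5.025
n/ν for Z = 4.646/1 = 4.646
n/ν for R = 21.48/3 = 7.160
Smallest n/ν is Z → limiting reagent.
n(D) = (4/1) × 4.646 = 18.58 mol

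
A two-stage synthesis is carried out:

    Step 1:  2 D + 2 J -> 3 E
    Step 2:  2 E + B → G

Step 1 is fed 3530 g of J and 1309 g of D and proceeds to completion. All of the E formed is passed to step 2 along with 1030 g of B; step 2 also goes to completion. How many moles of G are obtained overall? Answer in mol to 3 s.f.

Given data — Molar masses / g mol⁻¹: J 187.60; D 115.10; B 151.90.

6.78 mol

Step 1:
n(J) = 3530 / 187.60 = 18.82 mol
n(D) = 1309 / 115.10 = 11.37 mol
n/ν for J = 18.82/2 = 9.410
n/ν for D = 11.37/2 = 5.685
Smallest n/ν is D → limiting reagent.
n(E) produced = (3/2) × 11.37 = 17.06 mol
Step 2:
n(E) available = 17.06 mol
n(B) = 1030 / 151.90 = 6.781 mol
n/ν for E = 17.06/2 = 8.530
n/ν for B = 6.781/1 = 6.781
Smallest n/ν is B → limiting reagent.
n(G) = (1/1) × 6.781 = 6.781 mol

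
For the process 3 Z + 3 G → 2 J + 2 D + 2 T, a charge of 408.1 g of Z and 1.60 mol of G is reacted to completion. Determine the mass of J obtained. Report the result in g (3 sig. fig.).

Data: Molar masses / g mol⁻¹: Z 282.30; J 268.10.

n(Z) = 408.1 / 282.30 = 1.446 mol
n(G) = 1.600 mol
n/ν for Z = 1.446/3 = 0.4820
n/ν for G = 1.600/3 = 0.5333
Smallest n/ν is Z → limiting reagent.
n(J) = (2/3) × 1.446 = 0.9640 mol
mass = 0.9640 × 268.10 = 258.4 g

258 g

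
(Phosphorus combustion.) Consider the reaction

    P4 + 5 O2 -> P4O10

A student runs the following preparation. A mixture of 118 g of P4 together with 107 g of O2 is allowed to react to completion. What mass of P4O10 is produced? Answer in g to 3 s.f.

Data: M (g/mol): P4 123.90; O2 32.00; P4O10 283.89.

190 g

n(P4) = 118.0 / 123.90 = 0.9524 mol
n(O2) = 107.0 / 32.00 = 3.344 mol
n/ν for P4 = 0.9524/1 = 0.9524
n/ν for O2 = 3.344/5 = 0.6688
Smallest n/ν is O2 → limiting reagent.
n(P4O10) = (1/5) × 3.344 = 0.6688 mol
mass = 0.6688 × 283.89 = 189.9 g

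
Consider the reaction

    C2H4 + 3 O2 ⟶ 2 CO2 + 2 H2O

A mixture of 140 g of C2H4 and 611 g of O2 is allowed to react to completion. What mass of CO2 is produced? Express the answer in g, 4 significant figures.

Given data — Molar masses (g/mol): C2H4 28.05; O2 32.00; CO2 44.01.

n(C2H4) = 140.0 / 28.05 = 4.991 mol
n(O2) = 611.0 / 32.00 = 19.09 mol
n/ν for C2H4 = 4.991/1 = 4.991
n/ν for O2 = 19.09/3 = 6.363
Smallest n/ν is C2H4 → limiting reagent.
n(CO2) = (2/1) × 4.991 = 9.982 mol
mass = 9.982 × 44.01 = 439.3 g

439.3 g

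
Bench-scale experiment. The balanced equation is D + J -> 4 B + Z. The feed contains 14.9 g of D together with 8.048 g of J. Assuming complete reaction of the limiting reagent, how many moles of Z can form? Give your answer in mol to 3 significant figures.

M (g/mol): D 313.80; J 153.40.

0.0475 mol

n(D) = 14.90 / 313.80 = 0.04748 mol
n(J) = 8.048 / 153.40 = 0.05246 mol
n/ν for D = 0.04748/1 = 0.04748
n/ν for J = 0.05246/1 = 0.05246
Smallest n/ν is D → limiting reagent.
n(Z) = (1/1) × 0.04748 = 0.04748 mol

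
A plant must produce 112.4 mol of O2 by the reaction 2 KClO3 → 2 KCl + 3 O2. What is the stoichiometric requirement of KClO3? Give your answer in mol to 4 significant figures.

74.93 mol

n(O2) = 112.4 mol
n(KClO3) = (2/3) × 112.4 = 74.93 mol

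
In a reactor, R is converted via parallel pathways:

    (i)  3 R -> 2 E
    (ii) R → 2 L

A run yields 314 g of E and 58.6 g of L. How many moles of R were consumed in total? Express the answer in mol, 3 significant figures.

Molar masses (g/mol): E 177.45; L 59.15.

3.15 mol

n(E) = 314 / 177.45 = 1.770 mol
n(L) = 58.6 / 59.15 = 0.9907 mol
n(R) via (i) = (3/2)×1.770 = 2.655 mol
n(R) via (ii) = (1/2)×0.9907 = 0.4954 mol
total n(R) = 2.655 + 0.4954 = 3.150 mol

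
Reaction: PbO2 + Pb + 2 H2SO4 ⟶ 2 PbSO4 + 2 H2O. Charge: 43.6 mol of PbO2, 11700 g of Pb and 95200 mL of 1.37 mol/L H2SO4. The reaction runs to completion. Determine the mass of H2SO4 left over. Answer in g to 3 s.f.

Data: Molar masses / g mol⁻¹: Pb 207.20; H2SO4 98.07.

4240 g

n(PbO2) = 43.60 mol
n(Pb) = 11700 / 207.20 = 56.47 mol
n(H2SO4) = 1.37 × 95200/1000 = 130.4 mol
n/ν for PbO2 = 43.60/1 = 43.60
n/ν for Pb = 56.47/1 = 56.47
n/ν for H2SO4 = 130.4/2 = 65.20
Smallest n/ν is PbO2 → limiting reagent.
H2SO4 consumed = (2/1) × 43.60 = 87.20 mol
H2SO4 remaining = 130.4 − 87.20 = 43.20 mol
mass = 43.20 × 98.07 = 4237 g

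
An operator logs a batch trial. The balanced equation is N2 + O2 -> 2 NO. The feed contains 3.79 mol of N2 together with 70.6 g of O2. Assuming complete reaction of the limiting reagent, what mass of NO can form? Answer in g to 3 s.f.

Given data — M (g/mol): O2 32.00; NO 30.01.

132 g

n(N2) = 3.790 mol
n(O2) = 70.60 / 32.00 = 2.206 mol
n/ν for N2 = 3.790/1 = 3.790
n/ν for O2 = 2.206/1 = 2.206
Smallest n/ν is O2 → limiting reagent.
n(NO) = (2/1) × 2.206 = 4.412 mol
mass = 4.412 × 30.01 = 132.4 g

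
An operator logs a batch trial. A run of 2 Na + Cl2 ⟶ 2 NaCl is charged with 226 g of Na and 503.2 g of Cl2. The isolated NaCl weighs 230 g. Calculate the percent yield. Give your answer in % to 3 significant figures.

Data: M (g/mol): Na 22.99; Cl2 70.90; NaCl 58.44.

n(Na) = 226.0 / 22.99 = 9.830 mol
n(Cl2) = 503.2 / 70.90 = 7.097 mol
n/ν → Na: 4.915, Cl2: 7.097; Na is limiting.
theoretical n(NaCl) = (2/2) × 9.830 = 9.830 mol → 574.5 g
% yield = 230 / 574.5 × 100 = 40.03 %

40.0 %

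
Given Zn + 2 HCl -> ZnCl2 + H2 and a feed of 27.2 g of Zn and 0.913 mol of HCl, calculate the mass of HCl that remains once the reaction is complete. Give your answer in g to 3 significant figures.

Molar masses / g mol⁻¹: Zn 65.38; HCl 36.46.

n(Zn) = 27.20 / 65.38 = 0.4160 mol
n(HCl) = 0.9130 mol
n/ν for Zn = 0.4160/1 = 0.4160
n/ν for HCl = 0.9130/2 = 0.4565
Smallest n/ν is Zn → limiting reagent.
HCl consumed = (2/1) × 0.4160 = 0.8320 mol
HCl remaining = 0.9130 − 0.8320 = 0.08100 mol
mass = 0.08100 × 36.46 = 2.953 g

2.95 g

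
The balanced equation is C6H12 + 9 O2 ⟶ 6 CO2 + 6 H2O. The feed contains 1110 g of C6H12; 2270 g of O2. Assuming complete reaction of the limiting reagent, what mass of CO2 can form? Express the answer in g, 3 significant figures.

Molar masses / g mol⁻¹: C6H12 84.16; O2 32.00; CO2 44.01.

2080 g

n(C6H12) = 1110 / 84.16 = 13.19 mol
n(O2) = 2270 / 32.00 = 70.94 mol
n/ν → C6H12: 13.19, O2: 7.882; O2 is limiting.
n(CO2) = (6/9) × 70.94 = 47.29 mol
mass = 47.29 × 44.01 = 2081 g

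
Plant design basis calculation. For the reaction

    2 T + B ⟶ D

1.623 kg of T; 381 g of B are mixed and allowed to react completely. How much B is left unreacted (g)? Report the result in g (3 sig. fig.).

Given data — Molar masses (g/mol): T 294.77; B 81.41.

157 g

n(T) = 1.623×1000 / 294.77 = 5.506 mol
n(B) = 381.0 / 81.41 = 4.680 mol
n/ν for T = 5.506/2 = 2.753
n/ν for B = 4.680/1 = 4.680
Smallest n/ν is T → limiting reagent.
B consumed = (1/2) × 5.506 = 2.753 mol
B remaining = 4.680 − 2.753 = 1.927 mol
mass = 1.927 × 81.41 = 156.9 g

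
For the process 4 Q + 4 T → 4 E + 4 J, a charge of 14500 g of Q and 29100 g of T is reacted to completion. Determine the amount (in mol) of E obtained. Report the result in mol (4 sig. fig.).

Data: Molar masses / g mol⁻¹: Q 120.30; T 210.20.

120.5 mol

n(Q) = 14500 / 120.30 = 120.5 mol
n(T) = 29100 / 210.20 = 138.4 mol
n/ν for Q = 120.5/4 = 30.13
n/ν for T = 138.4/4 = 34.60
Smallest n/ν is Q → limiting reagent.
n(E) = (4/4) × 120.5 = 120.5 mol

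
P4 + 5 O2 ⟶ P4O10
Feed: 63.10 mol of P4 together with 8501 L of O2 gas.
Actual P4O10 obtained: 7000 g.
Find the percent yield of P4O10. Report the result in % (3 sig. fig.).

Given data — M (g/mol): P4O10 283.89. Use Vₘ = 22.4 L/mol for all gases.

39.1 %

n(P4) = 63.10 mol
n(O2) = 8501 / 22.4 = 379.5 mol
n/ν → P4: 63.10, O2: 75.90; P4 is limiting.
theoretical n(P4O10) = (1/1) × 63.10 = 63.10 mol → 17910 g
% yield = 7000 / 17910 × 100 = 39.08 %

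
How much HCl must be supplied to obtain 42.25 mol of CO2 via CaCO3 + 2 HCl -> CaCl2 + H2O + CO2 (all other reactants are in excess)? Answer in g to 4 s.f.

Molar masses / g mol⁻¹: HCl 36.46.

3081 g

n(CO2) = 42.25 mol
n(HCl) = (2/1) × 42.25 = 84.50 mol
mass = 84.50 × 36.46 = 3081 g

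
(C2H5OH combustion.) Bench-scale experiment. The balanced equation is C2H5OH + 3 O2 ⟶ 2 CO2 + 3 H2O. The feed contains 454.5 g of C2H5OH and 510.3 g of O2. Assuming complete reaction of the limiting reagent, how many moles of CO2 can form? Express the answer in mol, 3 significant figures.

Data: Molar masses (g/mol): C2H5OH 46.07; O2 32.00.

10.6 mol

n(C2H5OH) = 454.5 / 46.07 = 9.865 mol
n(O2) = 510.3 / 32.00 = 15.95 mol
n/ν → C2H5OH: 9.865, O2: 5.317; O2 is limiting.
n(CO2) = (2/3) × 15.95 = 10.63 mol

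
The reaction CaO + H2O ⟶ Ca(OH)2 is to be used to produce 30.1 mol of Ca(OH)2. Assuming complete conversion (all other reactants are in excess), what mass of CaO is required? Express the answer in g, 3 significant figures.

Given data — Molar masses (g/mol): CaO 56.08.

1690 g

n(Ca(OH)2) = 30.10 mol
n(CaO) = (1/1) × 30.10 = 30.10 mol
mass = 30.10 × 56.08 = 1688 g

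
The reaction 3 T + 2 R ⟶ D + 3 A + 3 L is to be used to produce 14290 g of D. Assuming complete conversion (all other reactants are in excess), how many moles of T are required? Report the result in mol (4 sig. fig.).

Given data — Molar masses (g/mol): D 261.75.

163.8 mol

n(D) = 14290 / 261.75 = 54.59 mol
n(T) = (3/1) × 54.59 = 163.8 mol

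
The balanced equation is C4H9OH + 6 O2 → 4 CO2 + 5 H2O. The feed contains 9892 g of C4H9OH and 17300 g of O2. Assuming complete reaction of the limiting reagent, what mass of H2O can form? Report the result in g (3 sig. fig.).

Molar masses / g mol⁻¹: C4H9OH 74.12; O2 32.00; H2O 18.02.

8120 g

n(C4H9OH) = 9892 / 74.12 = 133.5 mol
n(O2) = 17300 / 32.00 = 540.6 mol
n/ν for C4H9OH = 133.5/1 = 133.5
n/ν for O2 = 540.6/6 = 90.10
Smallest n/ν is O2 → limiting reagent.
n(H2O) = (5/6) × 540.6 = 450.5 mol
mass = 450.5 × 18.02 = 8118 g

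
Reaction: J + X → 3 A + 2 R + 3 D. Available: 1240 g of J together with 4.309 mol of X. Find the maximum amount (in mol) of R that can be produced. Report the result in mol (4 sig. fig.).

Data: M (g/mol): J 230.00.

8.618 mol

n(J) = 1240 / 230.00 = 5.391 mol
n(X) = 4.309 mol
n/ν for J = 5.391/1 = 5.391
n/ν for X = 4.309/1 = 4.309
Smallest n/ν is X → limiting reagent.
n(R) = (2/1) × 4.309 = 8.618 mol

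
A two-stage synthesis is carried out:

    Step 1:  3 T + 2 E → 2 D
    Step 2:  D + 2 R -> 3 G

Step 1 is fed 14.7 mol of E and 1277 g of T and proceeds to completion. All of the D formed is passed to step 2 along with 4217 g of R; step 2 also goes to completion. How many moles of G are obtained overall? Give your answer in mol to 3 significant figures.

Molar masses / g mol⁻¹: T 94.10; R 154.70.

27.1 mol

Step 1:
n(E) = 14.70 mol
n(T) = 1277 / 94.10 = 13.57 mol
n/ν for E = 14.70/2 = 7.350
n/ν for T = 13.57/3 = 4.523
Smallest n/ν is T → limiting reagent.
n(D) produced = (2/3) × 13.57 = 9.047 mol
Step 2:
n(D) available = 9.047 mol
n(R) = 4217 / 154.70 = 27.26 mol
n/ν for D = 9.047/1 = 9.047
n/ν for R = 27.26/2 = 13.63
Smallest n/ν is D → limiting reagent.
n(G) = (3/1) × 9.047 = 27.14 mol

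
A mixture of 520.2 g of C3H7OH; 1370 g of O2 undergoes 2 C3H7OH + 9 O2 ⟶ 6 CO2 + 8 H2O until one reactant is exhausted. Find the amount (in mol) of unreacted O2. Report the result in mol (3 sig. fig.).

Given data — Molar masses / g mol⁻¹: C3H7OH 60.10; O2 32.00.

3.86 mol

n(C3H7OH) = 520.2 / 60.10 = 8.656 mol
n(O2) = 1370 / 32.00 = 42.81 mol
n/ν → C3H7OH: 4.328, O2: 4.757; C3H7OH is limiting.
O2 consumed = (9/2) × 8.656 = 38.95 mol
O2 remaining = 42.81 − 38.95 = 3.860 mol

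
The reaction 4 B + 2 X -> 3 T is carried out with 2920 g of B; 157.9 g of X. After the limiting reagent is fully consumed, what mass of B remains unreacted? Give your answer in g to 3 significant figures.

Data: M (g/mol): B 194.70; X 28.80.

785 g

n(B) = 2920 / 194.70 = 15.00 mol
n(X) = 157.9 / 28.80 = 5.483 mol
n/ν for B = 15.00/4 = 3.750
n/ν for X = 5.483/2 = 2.742
Smallest n/ν is X → limiting reagent.
B consumed = (4/2) × 5.483 = 10.97 mol
B remaining = 15.00 − 10.97 = 4.030 mol
mass = 4.030 × 194.70 = 784.6 g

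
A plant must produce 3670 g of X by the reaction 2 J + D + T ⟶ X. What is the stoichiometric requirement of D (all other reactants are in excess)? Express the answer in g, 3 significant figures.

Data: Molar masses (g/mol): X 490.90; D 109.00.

815 g

n(X) = 3670 / 490.90 = 7.476 mol
n(D) = (1/1) × 7.476 = 7.476 mol
mass = 7.476 × 109.00 = 814.9 g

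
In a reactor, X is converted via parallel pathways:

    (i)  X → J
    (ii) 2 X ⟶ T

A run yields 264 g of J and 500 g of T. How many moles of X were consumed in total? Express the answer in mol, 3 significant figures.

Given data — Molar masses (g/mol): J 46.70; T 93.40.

n(J) = 264 / 46.70 = 5.653 mol
n(T) = 500 / 93.40 = 5.353 mol
n(X) via (i) = (1/1)×5.653 = 5.653 mol
n(X) via (ii) = (2/1)×5.353 = 10.71 mol
total n(X) = 5.653 + 10.71 = 16.36 mol

16.4 mol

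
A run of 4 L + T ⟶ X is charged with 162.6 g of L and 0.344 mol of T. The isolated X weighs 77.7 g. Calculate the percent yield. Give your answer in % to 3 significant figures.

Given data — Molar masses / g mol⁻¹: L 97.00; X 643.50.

n(L) = 162.6 / 97.00 = 1.676 mol
n(T) = 0.3440 mol
n/ν → L: 0.4190, T: 0.3440; T is limiting.
theoretical n(X) = (1/1) × 0.3440 = 0.3440 mol → 221.4 g
% yield = 77.7 / 221.4 × 100 = 35.09 %

35.1 %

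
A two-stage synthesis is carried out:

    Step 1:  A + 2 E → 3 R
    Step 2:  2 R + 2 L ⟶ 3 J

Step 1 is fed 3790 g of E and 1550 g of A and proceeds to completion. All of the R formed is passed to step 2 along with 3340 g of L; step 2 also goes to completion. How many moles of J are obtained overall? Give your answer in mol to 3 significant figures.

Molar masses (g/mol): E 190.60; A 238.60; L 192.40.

26.0 mol

Step 1:
n(E) = 3790 / 190.60 = 19.88 mol
n(A) = 1550 / 238.60 = 6.496 mol
n/ν for E = 19.88/2 = 9.940
n/ν for A = 6.496/1 = 6.496
Smallest n/ν is A → limiting reagent.
n(R) produced = (3/1) × 6.496 = 19.49 mol
Step 2:
n(R) available = 19.49 mol
n(L) = 3340 / 192.40 = 17.36 mol
n/ν for R = 19.49/2 = 9.745
n/ν for L = 17.36/2 = 8.680
Smallest n/ν is L → limiting reagent.
n(J) = (3/2) × 17.36 = 26.04 mol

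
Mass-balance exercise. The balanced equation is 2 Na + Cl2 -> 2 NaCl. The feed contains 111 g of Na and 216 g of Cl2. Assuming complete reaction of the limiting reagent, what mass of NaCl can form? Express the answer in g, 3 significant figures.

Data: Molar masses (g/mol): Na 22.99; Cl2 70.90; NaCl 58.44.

282 g

n(Na) = 111.0 / 22.99 = 4.828 mol
n(Cl2) = 216.0 / 70.90 = 3.047 mol
n/ν for Na = 4.828/2 = 2.414
n/ν for Cl2 = 3.047/1 = 3.047
Smallest n/ν is Na → limiting reagent.
n(NaCl) = (2/2) × 4.828 = 4.828 mol
mass = 4.828 × 58.44 = 282.1 g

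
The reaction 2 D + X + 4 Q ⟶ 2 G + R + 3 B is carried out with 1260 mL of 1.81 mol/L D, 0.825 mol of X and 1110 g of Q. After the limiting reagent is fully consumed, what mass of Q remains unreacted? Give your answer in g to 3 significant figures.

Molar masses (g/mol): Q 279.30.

188 g

n(D) = 1.81 × 1260/1000 = 2.281 mol
n(X) = 0.8250 mol
n(Q) = 1110 / 279.30 = 3.974 mol
n/ν for D = 2.281/2 = 1.141
n/ν for X = 0.8250/1 = 0.8250
n/ν for Q = 3.974/4 = 0.9935
Smallest n/ν is X → limiting reagent.
Q consumed = (4/1) × 0.8250 = 3.300 mol
Q remaining = 3.974 − 3.300 = 0.6740 mol
mass = 0.6740 × 279.30 = 188.2 g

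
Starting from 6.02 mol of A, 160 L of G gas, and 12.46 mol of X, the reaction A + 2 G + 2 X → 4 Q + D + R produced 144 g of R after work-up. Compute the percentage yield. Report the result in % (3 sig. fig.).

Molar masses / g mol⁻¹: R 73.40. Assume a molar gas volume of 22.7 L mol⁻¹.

n(A) = 6.020 mol
n(G) = 160.0 / 22.7 = 7.048 mol
n(X) = 12.46 mol
n/ν for A = 6.020/1 = 6.020
n/ν for G = 7.048/2 = 3.524
n/ν for X = 12.46/2 = 6.230
Smallest n/ν is G → limiting reagent.
theoretical n(R) = (1/2) × 7.048 = 3.524 mol → 258.7 g
% yield = 144 / 258.7 × 100 = 55.66 %

55.7 %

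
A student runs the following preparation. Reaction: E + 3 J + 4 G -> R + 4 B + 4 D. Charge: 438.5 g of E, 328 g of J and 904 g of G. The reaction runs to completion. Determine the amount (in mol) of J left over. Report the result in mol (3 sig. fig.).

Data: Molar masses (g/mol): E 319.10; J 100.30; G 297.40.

0.990 mol

n(E) = 438.5 / 319.10 = 1.374 mol
n(J) = 328.0 / 100.30 = 3.270 mol
n(G) = 904.0 / 297.40 = 3.040 mol
n/ν for E = 1.374/1 = 1.374
n/ν for J = 3.270/3 = 1.090
n/ν for G = 3.040/4 = 0.7600
Smallest n/ν is G → limiting reagent.
J consumed = (3/4) × 3.040 = 2.280 mol
J remaining = 3.270 − 2.280 = 0.9900 mol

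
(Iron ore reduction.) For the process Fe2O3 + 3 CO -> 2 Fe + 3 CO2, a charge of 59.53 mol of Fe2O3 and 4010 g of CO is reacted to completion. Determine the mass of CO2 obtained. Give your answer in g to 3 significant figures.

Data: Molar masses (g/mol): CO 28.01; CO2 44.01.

6300 g

n(Fe2O3) = 59.53 mol
n(CO) = 4010 / 28.01 = 143.2 mol
n/ν → Fe2O3: 59.53, CO: 47.73; CO is limiting.
n(CO2) = (3/3) × 143.2 = 143.2 mol
mass = 143.2 × 44.01 = 6302 g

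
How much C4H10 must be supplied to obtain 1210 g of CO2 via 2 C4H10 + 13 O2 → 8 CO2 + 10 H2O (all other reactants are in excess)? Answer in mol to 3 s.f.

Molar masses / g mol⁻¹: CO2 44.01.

6.87 mol

n(CO2) = 1210 / 44.01 = 27.49 mol
n(C4H10) = (2/8) × 27.49 = 6.873 mol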